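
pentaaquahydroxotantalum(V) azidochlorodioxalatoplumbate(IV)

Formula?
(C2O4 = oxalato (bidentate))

[Ta(H2O)5(OH)][Pb(C2O4)2Cl(N3)]2

Cation [Ta…]: ligand charges -1, Ta(V) ⇒ ion charge 4+.
Anion [Pb…]: ligand charges -6, Pb(IV) ⇒ ion charge 2−.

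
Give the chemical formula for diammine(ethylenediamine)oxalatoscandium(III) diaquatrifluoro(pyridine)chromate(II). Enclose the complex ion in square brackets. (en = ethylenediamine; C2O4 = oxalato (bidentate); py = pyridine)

Cation [Sc…]: ligand charges -2, Sc(III) ⇒ ion charge 1+.
Anion [Cr…]: ligand charges -3, Cr(II) ⇒ ion charge 1−.
One 1+ cation balances one 1− anion.

[Sc(C2O4)(en)(NH3)2][CrF3(H2O)2(py)]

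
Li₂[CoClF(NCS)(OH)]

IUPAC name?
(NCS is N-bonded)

The 2 lithium counter-ions carry a total charge of +2, so each complex ion is 2−.
Ligand charges: 1×isothiocyanato (-1 each), 1×hydroxo (-1 each), 1×fluoro (-1 each), 1×chloro (-1 each); total -4. So Co + (-4) = 2−, giving Co = +2.
The complex ion is anionic, so cobalt takes the -ate form cobaltate(II).

lithium chlorofluorohydroxoisothiocyanatocobaltate(II)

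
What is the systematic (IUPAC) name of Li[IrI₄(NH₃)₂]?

lithium diamminetetraiodoiridate(III)

The 1 lithium counter-ion carries a total charge of +1, so each complex ion is 1−.
Ligand charges: 2×ammine (neutral), 4×iodo (-1 each); total -4. So Ir + (-4) = 1−, giving Ir = +3.
Ligands are named alphabetically: ammine before iodo.
The complex ion is anionic, so iridium takes the -ate form iridate(III).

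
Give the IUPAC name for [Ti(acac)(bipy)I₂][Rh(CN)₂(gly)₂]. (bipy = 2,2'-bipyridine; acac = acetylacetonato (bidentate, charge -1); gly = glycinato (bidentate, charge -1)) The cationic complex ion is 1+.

The complex cation is given as 1+; its ligand charges sum to -3, so Ti = +4.
A 1:1 salt means the anion carries the equal and opposite charge, 1−.
Anion: ligand charges sum to -4; for the ion to be 1−, Rh = +3.

(acetylacetonato)(2,2'-bipyridine)diiodotitanium(IV) dicyanobis(glycinato)rhodate(III)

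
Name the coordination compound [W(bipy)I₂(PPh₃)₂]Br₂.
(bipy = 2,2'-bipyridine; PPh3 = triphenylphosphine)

(2,2'-bipyridine)diiodobis(triphenylphosphine)tungsten(IV) bromide

The 2 bromide counter-ions carry a total charge of -2, so each complex ion is 2+.
Ligand charges: 1×2,2'-bipyridine (neutral), 2×iodo (-1 each), 2×triphenylphosphine (neutral); total -2. So W + (-2) = 2+, giving W = +4.
Ligands are named alphabetically: bipyridine before iodo before triphenylphosphine.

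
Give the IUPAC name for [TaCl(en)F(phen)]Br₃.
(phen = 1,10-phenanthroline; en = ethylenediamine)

The 3 bromide counter-ions carry a total charge of -3, so each complex ion is 3+.
Ligand charges: 1×chloro (-1 each), 1×1,10-phenanthroline (neutral), 1×fluoro (-1 each), 1×ethylenediamine (neutral); total -2. So Ta + (-2) = 3+, giving Ta = +5.
Ligands are named alphabetically: chloro before ethylenediamine before fluoro before phenanthroline.

chloro(ethylenediamine)fluoro(1,10-phenanthroline)tantalum(V) bromide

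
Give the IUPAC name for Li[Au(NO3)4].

The 1 lithium counter-ion carries a total charge of +1, so each complex ion is 1−.
Ligand charges: 4×nitrato (-1 each); total -4. So Au + (-4) = 1−, giving Au = +3.
The complex ion is anionic, so gold takes the -ate form aurate(III).

lithium tetranitratoaurate(III)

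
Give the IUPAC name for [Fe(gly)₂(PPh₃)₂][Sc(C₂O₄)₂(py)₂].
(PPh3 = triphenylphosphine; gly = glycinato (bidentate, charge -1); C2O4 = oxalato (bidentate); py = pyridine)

Both ions are complex: the cation is named first with the plain metal name, the anion second with the -ate form; each ion's ligands are alphabetised independently.
Scandium is always +3 in its complexes; the anion's ligand charges sum to -4, so the complex anion is 1−.
A 1:1 salt means the cation carries the equal and opposite charge, 1+.
Cation: ligand charges sum to -2; for the ion to be 1+, Fe = +3.

bis(glycinato)bis(triphenylphosphine)iron(III) dioxalatobis(pyridine)scandate(III)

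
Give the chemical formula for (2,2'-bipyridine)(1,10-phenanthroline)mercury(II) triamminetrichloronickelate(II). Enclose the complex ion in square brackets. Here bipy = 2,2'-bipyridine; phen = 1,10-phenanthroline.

Cation [Hg…]: ligand charges 0, Hg(II) ⇒ ion charge 2+.
Anion [Ni…]: ligand charges -3, Ni(II) ⇒ ion charge 1−.

[Hg(bipy)(phen)][NiCl3(NH3)3]2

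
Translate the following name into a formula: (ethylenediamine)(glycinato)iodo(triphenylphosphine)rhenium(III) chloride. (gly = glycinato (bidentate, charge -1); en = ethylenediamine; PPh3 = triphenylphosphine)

[Re(en)(gly)I(PPh3)]Cl

Ligands: 1 glycinato (gly, -1), 1 ethylenediamine (en, neutral), 1 triphenylphosphine (PPh3, neutral), 1 iodo (I, -1). Ligand charge sum = -2.
With Re in oxidation state +3, the complex ion is [Re...]^1+.
Charge balance with chloride (-1) requires 1 complex ion per 1 chloride.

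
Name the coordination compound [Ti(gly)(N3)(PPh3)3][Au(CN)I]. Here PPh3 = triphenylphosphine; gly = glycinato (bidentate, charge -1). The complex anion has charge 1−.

The complex anion is given as 1−; its ligand charges sum to -2, so Au = +1.
A 1:1 salt means the cation carries the equal and opposite charge, 1+.
Cation: ligand charges sum to -2; for the ion to be 1+, Ti = +3.

azido(glycinato)tris(triphenylphosphine)titanium(III) cyanoiodoaurate(I)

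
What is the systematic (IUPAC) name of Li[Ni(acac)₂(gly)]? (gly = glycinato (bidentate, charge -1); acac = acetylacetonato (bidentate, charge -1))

lithium bis(acetylacetonato)(glycinato)nickelate(II)

The 1 lithium counter-ion carries a total charge of +1, so each complex ion is 1−.
Ligand charges: 1×glycinato (-1 each), 2×acetylacetonato (-1 each); total -3. So Ni + (-3) = 1−, giving Ni = +2.
The complex ion is anionic, so nickel takes the -ate form nickelate(II).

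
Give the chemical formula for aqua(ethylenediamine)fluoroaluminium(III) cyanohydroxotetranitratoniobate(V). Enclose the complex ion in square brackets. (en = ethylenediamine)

Cation [Al…]: ligand charges -1, Al(III) ⇒ ion charge 2+.
Anion [Nb…]: ligand charges -6, Nb(V) ⇒ ion charge 1−.

[Al(en)F(H2O)][Nb(CN)(NO3)4(OH)]2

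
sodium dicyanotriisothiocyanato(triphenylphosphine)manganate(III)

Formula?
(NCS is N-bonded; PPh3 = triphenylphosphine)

Ligands: 3 isothiocyanato (NCS, -1), 2 cyano (CN, -1), 1 triphenylphosphine (PPh3, neutral). Ligand charge sum = -5.
Charge balance with sodium (+1) requires 1 complex ion per 2 sodium.

Na2[Mn(CN)2(NCS)3(PPh3)]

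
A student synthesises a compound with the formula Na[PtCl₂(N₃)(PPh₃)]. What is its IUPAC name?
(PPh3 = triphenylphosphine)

sodium azidodichloro(triphenylphosphine)platinate(II)

The 1 sodium counter-ion carries a total charge of +1, so each complex ion is 1−.
Ligand charges: 2×chloro (-1 each), 1×azido (-1 each), 1×triphenylphosphine (neutral); total -3. So Pt + (-3) = 1−, giving Pt = +2.
The complex ion is anionic, so platinum takes the -ate form platinate(II).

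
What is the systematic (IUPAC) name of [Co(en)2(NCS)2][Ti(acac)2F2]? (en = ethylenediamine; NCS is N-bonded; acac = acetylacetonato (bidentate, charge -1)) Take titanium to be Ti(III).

bis(ethylenediamine)diisothiocyanatocobalt(III) bis(acetylacetonato)difluorotitanate(III)

Both ions are complex: the cation is named first with the plain metal name, the anion second with the -ate form; each ion's ligands are alphabetised independently.
Ti is given as +3; the anion's ligand charges sum to -4, so the complex anion is 1−.
A 1:1 salt means the cation carries the equal and opposite charge, 1+.
Cation: ligand charges sum to -2; for the ion to be 1+, Co = +3.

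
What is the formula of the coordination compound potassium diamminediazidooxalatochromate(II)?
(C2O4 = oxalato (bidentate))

Ligands: 1 oxalato (C2O4, -2), 2 azido (N3, -1), 2 ammine (NH3, neutral). Ligand charge sum = -4.
With Cr in oxidation state +2, the complex ion is [Cr...]^2−.
Charge balance with potassium (+1) requires 1 complex ion per 2 potassium.

K2[Cr(C2O4)(N3)2(NH3)2]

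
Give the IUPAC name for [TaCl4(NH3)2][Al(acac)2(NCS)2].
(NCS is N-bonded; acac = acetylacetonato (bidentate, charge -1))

diamminetetrachlorotantalum(V) bis(acetylacetonato)diisothiocyanatoaluminate(III)

Aluminium is always +3 in its complexes; the anion's ligand charges sum to -4, so the complex anion is 1−.
A 1:1 salt means the cation carries the equal and opposite charge, 1+.
Cation: ligand charges sum to -4; for the ion to be 1+, Ta = +5.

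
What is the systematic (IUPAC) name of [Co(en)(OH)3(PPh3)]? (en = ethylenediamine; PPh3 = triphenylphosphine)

There is no counter-ion, so the complex is neutral overall.
Ligand charges: 3×hydroxo (-1 each), 1×ethylenediamine (neutral), 1×triphenylphosphine (neutral); total -3. So Co + (-3) = 0, giving Co = +3.
Ligands are named alphabetically: ethylenediamine before hydroxo before triphenylphosphine.

(ethylenediamine)trihydroxo(triphenylphosphine)cobalt(III)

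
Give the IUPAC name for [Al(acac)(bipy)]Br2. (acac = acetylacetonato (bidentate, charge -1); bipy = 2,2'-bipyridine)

(acetylacetonato)(2,2'-bipyridine)aluminium(III) bromide

The 2 bromide counter-ions carry a total charge of -2, so each complex ion is 2+.
Ligand charges: 1×acetylacetonato (-1 each), 1×2,2'-bipyridine (neutral); total -1. So Al + (-1) = 2+, giving Al = +3.
Ligands are named alphabetically: acetylacetonato before bipyridine.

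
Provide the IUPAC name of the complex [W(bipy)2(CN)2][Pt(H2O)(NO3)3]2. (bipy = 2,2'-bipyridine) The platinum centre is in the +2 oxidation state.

Both ions are complex: the cation is named first with the plain metal name, the anion second with the -ate form; each ion's ligands are alphabetised independently.
Pt is given as +2; the anion's ligand charges sum to -3, so the complex anion is 1−.
With 2 anions per cation, the cation must be 2×1 = 2+.
Cation: ligand charges sum to -2; for the ion to be 2+, W = +4.

bis(2,2'-bipyridine)dicyanotungsten(IV) aquatrinitratoplatinate(II)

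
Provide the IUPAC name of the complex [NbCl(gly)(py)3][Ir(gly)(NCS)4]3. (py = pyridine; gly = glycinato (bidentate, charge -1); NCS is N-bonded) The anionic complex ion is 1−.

chloro(glycinato)tris(pyridine)niobium(V) (glycinato)tetraisothiocyanatoiridate(IV)

Both ions are complex: the cation is named first with the plain metal name, the anion second with the -ate form; each ion's ligands are alphabetised independently.
The complex anion is given as 1−; its ligand charges sum to -5, so Ir = +4.
With 3 anions per cation, the cation must be 3×1 = 3+.
Cation: ligand charges sum to -2; for the ion to be 3+, Nb = +5.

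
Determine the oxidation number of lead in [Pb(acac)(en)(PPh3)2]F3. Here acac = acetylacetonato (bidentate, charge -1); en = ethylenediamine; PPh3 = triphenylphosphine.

+4

3 fluoride outside the brackets (-1 each) → the complex ion is 3+.
Ligand charges: 1×acac = -1; 1×en neutral; 2×PPh3 neutral; sum -1.
Pb + (-1) = 3+ ⇒ Pb is +4.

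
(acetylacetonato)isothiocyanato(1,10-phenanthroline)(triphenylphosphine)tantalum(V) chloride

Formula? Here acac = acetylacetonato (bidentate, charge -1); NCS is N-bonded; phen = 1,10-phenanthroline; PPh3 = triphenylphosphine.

Ligands: 1 acetylacetonato (acac, -1), 1 isothiocyanato (NCS, -1), 1 1,10-phenanthroline (phen, neutral), 1 triphenylphosphine (PPh3, neutral). Ligand charge sum = -2.
With Ta in oxidation state +5, the complex ion is [Ta...]^3+.
Charge balance with chloride (-1) requires 1 complex ion per 3 chloride.

[Ta(acac)(NCS)(phen)(PPh3)]Cl3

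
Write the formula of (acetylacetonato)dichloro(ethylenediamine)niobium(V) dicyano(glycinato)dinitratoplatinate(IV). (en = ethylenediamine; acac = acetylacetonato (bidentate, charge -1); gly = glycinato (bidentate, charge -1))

Cation [Nb…]: ligand charges -3, Nb(V) ⇒ ion charge 2+.
Anion [Pt…]: ligand charges -5, Pt(IV) ⇒ ion charge 1−.

[Nb(acac)Cl2(en)][Pt(CN)2(gly)(NO3)2]2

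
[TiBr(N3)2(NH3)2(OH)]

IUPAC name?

diamminediazidobromohydroxotitanium(IV)

There is no counter-ion, so the complex is neutral overall.
Ligand charges: 1×hydroxo (-1 each), 2×ammine (neutral), 1×bromo (-1 each), 2×azido (-1 each); total -4. So Ti + (-4) = 0, giving Ti = +4.
Ligands are named alphabetically: ammine before azido before bromo before hydroxo.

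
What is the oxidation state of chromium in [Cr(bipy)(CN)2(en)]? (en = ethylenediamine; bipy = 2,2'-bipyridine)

+2

No counter-ion: the bracketed complex is neutral.
Ligand charges: 1×en neutral; 1×bipy neutral; 2×CN = -2; sum -2.
Cr + (-2) = 0 ⇒ Cr is +2.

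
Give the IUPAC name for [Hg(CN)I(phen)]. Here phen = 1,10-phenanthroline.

There is no counter-ion, so the complex is neutral overall.
Ligand charges: 1×1,10-phenanthroline (neutral), 1×iodo (-1 each), 1×cyano (-1 each); total -2. So Hg + (-2) = 0, giving Hg = +2.
Ligands are named alphabetically: cyano before iodo before phenanthroline.

cyanoiodo(1,10-phenanthroline)mercury(II)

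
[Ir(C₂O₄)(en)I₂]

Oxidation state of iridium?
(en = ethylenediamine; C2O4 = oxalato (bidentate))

+4

No counter-ion: the bracketed complex is neutral.
Ligand charges: 1×en neutral; 2×I = -2; 1×C2O4 = -2; sum -4.
Ir + (-4) = 0 ⇒ Ir is +4.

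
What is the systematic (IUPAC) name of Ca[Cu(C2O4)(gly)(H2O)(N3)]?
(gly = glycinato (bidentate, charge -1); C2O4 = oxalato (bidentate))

The 1 calcium counter-ion carries a total charge of +2, so each complex ion is 2−.
Ligand charges: 1×glycinato (-1 each), 1×aqua (neutral), 1×oxalato (-2 each), 1×azido (-1 each); total -4. So Cu + (-4) = 2−, giving Cu = +2.
Ligands are named alphabetically: aqua before azido before glycinato before oxalato.
The complex ion is anionic, so copper takes the -ate form cuprate(II).

calcium aquaazido(glycinato)oxalatocuprate(II)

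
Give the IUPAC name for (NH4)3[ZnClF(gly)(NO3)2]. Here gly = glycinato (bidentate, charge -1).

ammonium chlorofluoro(glycinato)dinitratozincate(II)

The 3 ammonium counter-ions carry a total charge of +3, so each complex ion is 3−.
Ligand charges: 1×chloro (-1 each), 1×glycinato (-1 each), 1×fluoro (-1 each), 2×nitrato (-1 each); total -5. So Zn + (-5) = 3−, giving Zn = +2.
Ligands are named alphabetically: chloro before fluoro before glycinato before nitrato.
The complex ion is anionic, so zinc takes the -ate form zincate(II).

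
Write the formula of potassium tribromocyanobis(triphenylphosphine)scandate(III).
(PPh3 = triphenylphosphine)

K[ScBr3(CN)(PPh3)2]

Ligands: 3 bromo (Br, -1), 1 cyano (CN, -1), 2 triphenylphosphine (PPh3, neutral). Ligand charge sum = -4.
Charge balance with potassium (+1) requires 1 complex ion per 1 potassium.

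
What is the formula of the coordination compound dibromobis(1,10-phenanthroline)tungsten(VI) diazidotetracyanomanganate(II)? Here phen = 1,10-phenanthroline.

[WBr2(phen)2][Mn(CN)4(N3)2]

Cation [W…]: ligand charges -2, W(VI) ⇒ ion charge 4+.
Anion [Mn…]: ligand charges -6, Mn(II) ⇒ ion charge 4−.
One 4+ cation balances one 4− anion.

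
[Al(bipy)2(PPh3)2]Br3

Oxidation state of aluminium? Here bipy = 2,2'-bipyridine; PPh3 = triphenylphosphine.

3 bromide outside the brackets (-1 each) → the complex ion is 3+.
Ligand charges: 2×bipy neutral; 2×PPh3 neutral; sum 0.
Al + (0) = 3+ ⇒ Al is +3.

+3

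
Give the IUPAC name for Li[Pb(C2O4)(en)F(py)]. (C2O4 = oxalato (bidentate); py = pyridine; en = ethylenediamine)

lithium (ethylenediamine)fluorooxalato(pyridine)plumbate(II)

The 1 lithium counter-ion carries a total charge of +1, so each complex ion is 1−.
Ligand charges: 1×fluoro (-1 each), 1×oxalato (-2 each), 1×pyridine (neutral), 1×ethylenediamine (neutral); total -3. So Pb + (-3) = 1−, giving Pb = +2.
The complex ion is anionic, so lead takes the -ate form plumbate(II).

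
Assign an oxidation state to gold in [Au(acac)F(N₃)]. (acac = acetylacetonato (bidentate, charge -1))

+3

No counter-ion: the bracketed complex is neutral.
Ligand charges: 1×acac = -1; 1×F = -1; 1×N3 = -1; sum -3.
Au + (-3) = 0 ⇒ Au is +3.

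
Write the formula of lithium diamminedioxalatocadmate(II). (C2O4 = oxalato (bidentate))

Ligands: 2 oxalato (C2O4, -2), 2 ammine (NH3, neutral). Ligand charge sum = -4.
With Cd in oxidation state +2, the complex ion is [Cd...]^2−.
Charge balance with lithium (+1) requires 1 complex ion per 2 lithium.

Li2[Cd(C2O4)2(NH3)2]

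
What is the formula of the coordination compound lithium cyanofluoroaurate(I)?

Li[Au(CN)F]

Ligands: 1 cyano (CN, -1), 1 fluoro (F, -1). Ligand charge sum = -2.
With Au in oxidation state +1, the complex ion is [Au...]^1−.
Charge balance with lithium (+1) requires 1 complex ion per 1 lithium.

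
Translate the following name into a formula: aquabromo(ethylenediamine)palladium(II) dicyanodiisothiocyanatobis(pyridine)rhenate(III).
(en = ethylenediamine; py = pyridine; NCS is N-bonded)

[PdBr(en)(H2O)][Re(CN)2(NCS)2(py)2]

Cation [Pd…]: ligand charges -1, Pd(II) ⇒ ion charge 1+.
Anion [Re…]: ligand charges -4, Re(III) ⇒ ion charge 1−.
One 1+ cation balances one 1− anion.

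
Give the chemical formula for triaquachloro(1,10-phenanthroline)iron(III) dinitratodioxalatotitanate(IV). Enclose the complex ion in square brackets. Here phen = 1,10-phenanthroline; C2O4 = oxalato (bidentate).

Cation [Fe…]: ligand charges -1, Fe(III) ⇒ ion charge 2+.
Anion [Ti…]: ligand charges -6, Ti(IV) ⇒ ion charge 2−.

[FeCl(H2O)3(phen)][Ti(C2O4)2(NO3)2]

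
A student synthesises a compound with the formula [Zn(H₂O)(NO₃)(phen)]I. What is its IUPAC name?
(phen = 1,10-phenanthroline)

The 1 iodide counter-ion carries a total charge of -1, so each complex ion is 1+.
Ligand charges: 1×1,10-phenanthroline (neutral), 1×aqua (neutral), 1×nitrato (-1 each); total -1. So Zn + (-1) = 1+, giving Zn = +2.
Ligands are named alphabetically: aqua before nitrato before phenanthroline.

aquanitrato(1,10-phenanthroline)zinc(II) iodide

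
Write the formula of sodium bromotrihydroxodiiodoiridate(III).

Na3[IrBrI2(OH)3]

Ligands: 1 bromo (Br, -1), 2 iodo (I, -1), 3 hydroxo (OH, -1). Ligand charge sum = -6.
With Ir in oxidation state +3, the complex ion is [Ir...]^3−.
Charge balance with sodium (+1) requires 1 complex ion per 3 sodium.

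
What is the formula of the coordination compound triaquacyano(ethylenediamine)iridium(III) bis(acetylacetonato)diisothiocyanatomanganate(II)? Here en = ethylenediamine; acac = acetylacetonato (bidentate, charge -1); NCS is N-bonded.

[Ir(CN)(en)(H2O)3][Mn(acac)2(NCS)2]

Cation [Ir…]: ligand charges -1, Ir(III) ⇒ ion charge 2+.
Anion [Mn…]: ligand charges -4, Mn(II) ⇒ ion charge 2−.
One 2+ cation balances one 2− anion.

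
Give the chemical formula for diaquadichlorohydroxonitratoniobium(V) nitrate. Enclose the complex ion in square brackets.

[NbCl2(H2O)2(NO3)(OH)]NO3

Ligands: 1 nitrato (NO3, -1), 1 hydroxo (OH, -1), 2 aqua (H2O, neutral), 2 chloro (Cl, -1). Ligand charge sum = -4.
With Nb in oxidation state +5, the complex ion is [Nb...]^1+.
Charge balance with nitrate (-1) requires 1 complex ion per 1 nitrate.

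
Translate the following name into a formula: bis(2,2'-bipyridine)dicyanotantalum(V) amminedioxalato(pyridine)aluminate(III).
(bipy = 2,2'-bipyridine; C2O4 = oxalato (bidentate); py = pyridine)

[Ta(bipy)2(CN)2][Al(C2O4)2(NH3)(py)]3

Cation [Ta…]: ligand charges -2, Ta(V) ⇒ ion charge 3+.
Anion [Al…]: ligand charges -4, Al(III) ⇒ ion charge 1−.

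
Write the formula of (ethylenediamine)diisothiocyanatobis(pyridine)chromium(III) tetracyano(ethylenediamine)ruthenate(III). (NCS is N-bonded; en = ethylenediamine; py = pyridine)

[Cr(en)(NCS)2(py)2][Ru(CN)4(en)]

Cation [Cr…]: ligand charges -2, Cr(III) ⇒ ion charge 1+.
Anion [Ru…]: ligand charges -4, Ru(III) ⇒ ion charge 1−.
One 1+ cation balances one 1− anion.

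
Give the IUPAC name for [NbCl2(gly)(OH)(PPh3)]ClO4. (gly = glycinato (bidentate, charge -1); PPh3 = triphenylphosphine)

The 1 perchlorate counter-ion carries a total charge of -1, so each complex ion is 1+.
Ligand charges: 1×glycinato (-1 each), 2×chloro (-1 each), 1×triphenylphosphine (neutral), 1×hydroxo (-1 each); total -4. So Nb + (-4) = 1+, giving Nb = +5.
Ligands are named alphabetically: chloro before glycinato before hydroxo before triphenylphosphine.

dichloro(glycinato)hydroxo(triphenylphosphine)niobium(V) perchlorate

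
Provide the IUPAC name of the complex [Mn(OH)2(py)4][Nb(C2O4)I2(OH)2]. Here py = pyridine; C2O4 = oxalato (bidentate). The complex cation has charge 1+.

The complex cation is given as 1+; its ligand charges sum to -2, so Mn = +3.
A 1:1 salt means the anion carries the equal and opposite charge, 1−.
Anion: ligand charges sum to -6; for the ion to be 1−, Nb = +5.

dihydroxotetrakis(pyridine)manganese(III) dihydroxodiiodooxalatoniobate(V)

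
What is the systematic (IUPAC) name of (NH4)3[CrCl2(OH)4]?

The 3 ammonium counter-ions carry a total charge of +3, so each complex ion is 3−.
Ligand charges: 2×chloro (-1 each), 4×hydroxo (-1 each); total -6. So Cr + (-6) = 3−, giving Cr = +3.
Ligands are named alphabetically: chloro before hydroxo.
The complex ion is anionic, so chromium takes the -ate form chromate(III).

ammonium dichlorotetrahydroxochromate(III)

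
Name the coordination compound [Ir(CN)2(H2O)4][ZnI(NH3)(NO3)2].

Zinc is always +2 in its complexes; the anion's ligand charges sum to -3, so the complex anion is 1−.
A 1:1 salt means the cation carries the equal and opposite charge, 1+.
Cation: ligand charges sum to -2; for the ion to be 1+, Ir = +3.

tetraaquadicyanoiridium(III) ammineiododinitratozincate(II)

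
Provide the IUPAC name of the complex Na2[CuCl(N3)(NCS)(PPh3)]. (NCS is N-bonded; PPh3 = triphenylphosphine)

The 2 sodium counter-ions carry a total charge of +2, so each complex ion is 2−.
Ligand charges: 1×chloro (-1 each), 1×isothiocyanato (-1 each), 1×triphenylphosphine (neutral), 1×azido (-1 each); total -3. So Cu + (-3) = 2−, giving Cu = +1.
Ligands are named alphabetically: azido before chloro before isothiocyanato before triphenylphosphine.
The complex ion is anionic, so copper takes the -ate form cuprate(I).

sodium azidochloroisothiocyanato(triphenylphosphine)cuprate(I)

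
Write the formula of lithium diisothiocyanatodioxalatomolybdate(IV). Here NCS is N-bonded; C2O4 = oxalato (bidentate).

Li2[Mo(C2O4)2(NCS)2]

Ligands: 2 isothiocyanato (NCS, -1), 2 oxalato (C2O4, -2). Ligand charge sum = -6.
Charge balance with lithium (+1) requires 1 complex ion per 2 lithium.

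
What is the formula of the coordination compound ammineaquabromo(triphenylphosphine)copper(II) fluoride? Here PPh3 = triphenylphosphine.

[CuBr(H2O)(NH3)(PPh3)]F

Ligands: 1 aqua (H2O, neutral), 1 triphenylphosphine (PPh3, neutral), 1 bromo (Br, -1), 1 ammine (NH3, neutral). Ligand charge sum = -1.
Charge balance with fluoride (-1) requires 1 complex ion per 1 fluoride.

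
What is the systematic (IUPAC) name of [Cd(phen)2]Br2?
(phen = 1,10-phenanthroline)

bis(1,10-phenanthroline)cadmium(II) bromide

The 2 bromide counter-ions carry a total charge of -2, so each complex ion is 2+.
Ligand charges: 2×1,10-phenanthroline (neutral); total 0. So Cd + (0) = 2+, giving Cd = +2.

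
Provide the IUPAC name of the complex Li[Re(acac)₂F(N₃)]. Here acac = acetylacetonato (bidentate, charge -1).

lithium bis(acetylacetonato)azidofluororhenate(III)

The 1 lithium counter-ion carries a total charge of +1, so each complex ion is 1−.
Ligand charges: 2×acetylacetonato (-1 each), 1×fluoro (-1 each), 1×azido (-1 each); total -4. So Re + (-4) = 1−, giving Re = +3.
Ligands are named alphabetically: acetylacetonato before azido before fluoro.
The complex ion is anionic, so rhenium takes the -ate form rhenate(III).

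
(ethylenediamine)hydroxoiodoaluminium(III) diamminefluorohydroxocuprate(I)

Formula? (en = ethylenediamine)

[Al(en)I(OH)][CuF(NH3)2(OH)]

Cation [Al…]: ligand charges -2, Al(III) ⇒ ion charge 1+.
Anion [Cu…]: ligand charges -2, Cu(I) ⇒ ion charge 1−.
One 1+ cation balances one 1− anion.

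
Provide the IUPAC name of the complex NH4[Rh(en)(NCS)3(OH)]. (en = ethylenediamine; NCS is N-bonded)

ammonium (ethylenediamine)hydroxotriisothiocyanatorhodate(III)

The 1 ammonium counter-ion carries a total charge of +1, so each complex ion is 1−.
Ligand charges: 1×ethylenediamine (neutral), 3×isothiocyanato (-1 each), 1×hydroxo (-1 each); total -4. So Rh + (-4) = 1−, giving Rh = +3.
The complex ion is anionic, so rhodium takes the -ate form rhodate(III).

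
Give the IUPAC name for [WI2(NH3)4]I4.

The 4 iodide counter-ions carry a total charge of -4, so each complex ion is 4+.
Ligand charges: 2×iodo (-1 each), 4×ammine (neutral); total -2. So W + (-2) = 4+, giving W = +6.
Ligands are named alphabetically: ammine before iodo.

tetraamminediiodotungsten(VI) iodide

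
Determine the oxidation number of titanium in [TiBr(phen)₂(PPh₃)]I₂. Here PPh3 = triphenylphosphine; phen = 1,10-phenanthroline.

+3

2 iodide outside the brackets (-1 each) → the complex ion is 2+.
Ligand charges: 1×PPh3 neutral; 2×phen neutral; 1×Br = -1; sum -1.
Ti + (-1) = 2+ ⇒ Ti is +3.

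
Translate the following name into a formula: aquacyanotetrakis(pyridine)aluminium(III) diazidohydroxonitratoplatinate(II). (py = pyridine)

[Al(CN)(H2O)(py)4][Pt(N3)2(NO3)(OH)]

Cation [Al…]: ligand charges -1, Al(III) ⇒ ion charge 2+.
Anion [Pt…]: ligand charges -4, Pt(II) ⇒ ion charge 2−.
One 2+ cation balances one 2− anion.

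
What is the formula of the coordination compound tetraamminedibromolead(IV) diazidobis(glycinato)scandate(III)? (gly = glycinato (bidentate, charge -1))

[PbBr2(NH3)4][Sc(gly)2(N3)2]2

Cation [Pb…]: ligand charges -2, Pb(IV) ⇒ ion charge 2+.
Anion [Sc…]: ligand charges -4, Sc(III) ⇒ ion charge 1−.
One 2+ cation requires 2 of the 1− anion.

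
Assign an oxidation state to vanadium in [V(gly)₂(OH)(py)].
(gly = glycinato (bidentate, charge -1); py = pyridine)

+3

No counter-ion: the bracketed complex is neutral.
Ligand charges: 1×OH = -1; 2×gly = -2; 1×py neutral; sum -3.
V + (-3) = 0 ⇒ V is +3.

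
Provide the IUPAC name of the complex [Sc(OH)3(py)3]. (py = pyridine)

trihydroxotris(pyridine)scandium(III)

There is no counter-ion, so the complex is neutral overall.
Ligand charges: 3×hydroxo (-1 each), 3×pyridine (neutral); total -3. So Sc + (-3) = 0, giving Sc = +3.
Ligands are named alphabetically: hydroxo before pyridine.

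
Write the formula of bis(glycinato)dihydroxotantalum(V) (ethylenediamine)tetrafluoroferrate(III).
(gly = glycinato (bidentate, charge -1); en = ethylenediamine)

[Ta(gly)2(OH)2][Fe(en)F4]

Cation [Ta…]: ligand charges -4, Ta(V) ⇒ ion charge 1+.
Anion [Fe…]: ligand charges -4, Fe(III) ⇒ ion charge 1−.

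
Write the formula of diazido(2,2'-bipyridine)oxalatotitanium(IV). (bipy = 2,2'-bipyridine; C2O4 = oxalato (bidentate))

[Ti(bipy)(C2O4)(N3)2]

Ligands: 1 2,2'-bipyridine (bipy, neutral), 1 oxalato (C2O4, -2), 2 azido (N3, -1). Ligand charge sum = -4.
With Ti in oxidation state +4, the complex ion is [Ti...].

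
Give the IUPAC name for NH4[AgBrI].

ammonium bromoiodoargentate(I)

The 1 ammonium counter-ion carries a total charge of +1, so each complex ion is 1−.
Ligand charges: 1×bromo (-1 each), 1×iodo (-1 each); total -2. So Ag + (-2) = 1−, giving Ag = +1.
Ligands are named alphabetically: bromo before iodo.
The complex ion is anionic, so silver takes the -ate form argentate(I).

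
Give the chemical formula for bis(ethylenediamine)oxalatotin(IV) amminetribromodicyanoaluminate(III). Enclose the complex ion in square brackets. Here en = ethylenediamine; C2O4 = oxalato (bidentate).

[Sn(C2O4)(en)2][AlBr3(CN)2(NH3)]

Cation [Sn…]: ligand charges -2, Sn(IV) ⇒ ion charge 2+.
Anion [Al…]: ligand charges -5, Al(III) ⇒ ion charge 2−.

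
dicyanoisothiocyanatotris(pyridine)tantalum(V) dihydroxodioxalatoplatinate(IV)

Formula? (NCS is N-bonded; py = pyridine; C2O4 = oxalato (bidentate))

Cation [Ta…]: ligand charges -3, Ta(V) ⇒ ion charge 2+.
Anion [Pt…]: ligand charges -6, Pt(IV) ⇒ ion charge 2−.

[Ta(CN)2(NCS)(py)3][Pt(C2O4)2(OH)2]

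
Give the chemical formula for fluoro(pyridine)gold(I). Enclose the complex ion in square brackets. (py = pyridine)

Ligands: 1 fluoro (F, -1), 1 pyridine (py, neutral). Ligand charge sum = -1.
With Au in oxidation state +1, the complex ion is [Au...].

[AuF(py)]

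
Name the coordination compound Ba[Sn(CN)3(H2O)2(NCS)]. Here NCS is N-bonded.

The 1 barium counter-ion carries a total charge of +2, so each complex ion is 2−.
Ligand charges: 3×cyano (-1 each), 1×isothiocyanato (-1 each), 2×aqua (neutral); total -4. So Sn + (-4) = 2−, giving Sn = +2.
The complex ion is anionic, so tin takes the -ate form stannate(II).

barium diaquatricyanoisothiocyanatostannate(II)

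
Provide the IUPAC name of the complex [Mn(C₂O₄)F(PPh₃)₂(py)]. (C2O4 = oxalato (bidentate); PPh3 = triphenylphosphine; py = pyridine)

There is no counter-ion, so the complex is neutral overall.
Ligand charges: 1×oxalato (-2 each), 2×triphenylphosphine (neutral), 1×fluoro (-1 each), 1×pyridine (neutral); total -3. So Mn + (-3) = 0, giving Mn = +3.
Ligands are named alphabetically: fluoro before oxalato before pyridine before triphenylphosphine.

fluorooxalato(pyridine)bis(triphenylphosphine)manganese(III)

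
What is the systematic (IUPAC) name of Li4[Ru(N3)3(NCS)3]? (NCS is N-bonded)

lithium triazidotriisothiocyanatoruthenate(II)

The 4 lithium counter-ions carry a total charge of +4, so each complex ion is 4−.
Ligand charges: 3×azido (-1 each), 3×isothiocyanato (-1 each); total -6. So Ru + (-6) = 4−, giving Ru = +2.
The complex ion is anionic, so ruthenium takes the -ate form ruthenate(II).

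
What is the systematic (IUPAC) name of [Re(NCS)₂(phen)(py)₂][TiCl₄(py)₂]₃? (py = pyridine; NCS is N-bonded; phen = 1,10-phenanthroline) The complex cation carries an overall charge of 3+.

Both ions are complex: the cation is named first with the plain metal name, the anion second with the -ate form; each ion's ligands are alphabetised independently.
The complex cation is given as 3+; its ligand charges sum to -2, so Re = +5.
With 3 anions per cation, each anion must be 3/3 = 1−.
Anion: ligand charges sum to -4; for the ion to be 1−, Ti = +3.

diisothiocyanato(1,10-phenanthroline)bis(pyridine)rhenium(V) tetrachlorobis(pyridine)titanate(III)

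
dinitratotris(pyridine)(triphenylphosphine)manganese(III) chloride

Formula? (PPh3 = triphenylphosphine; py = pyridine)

[Mn(NO3)2(PPh3)(py)3]Cl

Ligands: 1 triphenylphosphine (PPh3, neutral), 3 pyridine (py, neutral), 2 nitrato (NO3, -1). Ligand charge sum = -2.
With Mn in oxidation state +3, the complex ion is [Mn...]^1+.
Charge balance with chloride (-1) requires 1 complex ion per 1 chloride.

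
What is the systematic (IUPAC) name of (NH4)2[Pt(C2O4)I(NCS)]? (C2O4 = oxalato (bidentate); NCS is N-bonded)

ammonium iodoisothiocyanatooxalatoplatinate(II)

The 2 ammonium counter-ions carry a total charge of +2, so each complex ion is 2−.
Ligand charges: 1×iodo (-1 each), 1×oxalato (-2 each), 1×isothiocyanato (-1 each); total -4. So Pt + (-4) = 2−, giving Pt = +2.
Ligands are named alphabetically: iodo before isothiocyanato before oxalato.
The complex ion is anionic, so platinum takes the -ate form platinate(II).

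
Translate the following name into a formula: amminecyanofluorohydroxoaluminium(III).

[Al(CN)F(NH3)(OH)]

Ligands: 1 ammine (NH3, neutral), 1 fluoro (F, -1), 1 hydroxo (OH, -1), 1 cyano (CN, -1). Ligand charge sum = -3.
With Al in oxidation state +3, the complex ion is [Al...].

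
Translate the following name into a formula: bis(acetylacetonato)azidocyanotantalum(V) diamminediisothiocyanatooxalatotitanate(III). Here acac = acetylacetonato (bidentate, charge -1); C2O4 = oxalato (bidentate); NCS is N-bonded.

[Ta(acac)2(CN)(N3)][Ti(C2O4)(NCS)2(NH3)2]

Cation [Ta…]: ligand charges -4, Ta(V) ⇒ ion charge 1+.
Anion [Ti…]: ligand charges -4, Ti(III) ⇒ ion charge 1−.
One 1+ cation balances one 1− anion.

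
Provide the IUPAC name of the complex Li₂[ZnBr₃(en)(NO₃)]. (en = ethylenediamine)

lithium tribromo(ethylenediamine)nitratozincate(II)

The 2 lithium counter-ions carry a total charge of +2, so each complex ion is 2−.
Ligand charges: 1×nitrato (-1 each), 1×ethylenediamine (neutral), 3×bromo (-1 each); total -4. So Zn + (-4) = 2−, giving Zn = +2.
The complex ion is anionic, so zinc takes the -ate form zincate(II).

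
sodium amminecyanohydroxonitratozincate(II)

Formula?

Na[Zn(CN)(NH3)(NO3)(OH)]

Ligands: 1 cyano (CN, -1), 1 hydroxo (OH, -1), 1 nitrato (NO3, -1), 1 ammine (NH3, neutral). Ligand charge sum = -3.
Charge balance with sodium (+1) requires 1 complex ion per 1 sodium.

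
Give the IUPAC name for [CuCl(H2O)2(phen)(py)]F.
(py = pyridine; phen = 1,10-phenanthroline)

The 1 fluoride counter-ion carries a total charge of -1, so each complex ion is 1+.
Ligand charges: 1×chloro (-1 each), 2×aqua (neutral), 1×pyridine (neutral), 1×1,10-phenanthroline (neutral); total -1. So Cu + (-1) = 1+, giving Cu = +2.
Ligands are named alphabetically: aqua before chloro before phenanthroline before pyridine.

diaquachloro(1,10-phenanthroline)(pyridine)copper(II) fluoride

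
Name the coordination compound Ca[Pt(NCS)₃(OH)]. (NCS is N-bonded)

calcium hydroxotriisothiocyanatoplatinate(II)

The 1 calcium counter-ion carries a total charge of +2, so each complex ion is 2−.
Ligand charges: 1×hydroxo (-1 each), 3×isothiocyanato (-1 each); total -4. So Pt + (-4) = 2−, giving Pt = +2.
Ligands are named alphabetically: hydroxo before isothiocyanato.
The complex ion is anionic, so platinum takes the -ate form platinate(II).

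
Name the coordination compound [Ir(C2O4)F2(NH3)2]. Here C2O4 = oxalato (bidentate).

There is no counter-ion, so the complex is neutral overall.
Ligand charges: 2×fluoro (-1 each), 1×oxalato (-2 each), 2×ammine (neutral); total -4. So Ir + (-4) = 0, giving Ir = +4.
Ligands are named alphabetically: ammine before fluoro before oxalato.

diamminedifluorooxalatoiridium(IV)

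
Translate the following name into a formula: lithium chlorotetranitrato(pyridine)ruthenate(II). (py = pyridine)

Li3[RuCl(NO3)4(py)]

Ligands: 4 nitrato (NO3, -1), 1 pyridine (py, neutral), 1 chloro (Cl, -1). Ligand charge sum = -5.
With Ru in oxidation state +2, the complex ion is [Ru...]^3−.
Charge balance with lithium (+1) requires 1 complex ion per 3 lithium.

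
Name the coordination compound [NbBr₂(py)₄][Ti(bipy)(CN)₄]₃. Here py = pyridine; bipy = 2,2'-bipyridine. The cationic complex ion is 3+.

Both ions are complex: the cation is named first with the plain metal name, the anion second with the -ate form; each ion's ligands are alphabetised independently.
The complex cation is given as 3+; its ligand charges sum to -2, so Nb = +5.
With 3 anions per cation, each anion must be 3/3 = 1−.
Anion: ligand charges sum to -4; for the ion to be 1−, Ti = +3.

dibromotetrakis(pyridine)niobium(V) (2,2'-bipyridine)tetracyanotitanate(III)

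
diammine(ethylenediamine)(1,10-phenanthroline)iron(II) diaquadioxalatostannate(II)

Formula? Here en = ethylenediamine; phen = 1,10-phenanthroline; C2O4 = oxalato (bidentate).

[Fe(en)(NH3)2(phen)][Sn(C2O4)2(H2O)2]

Cation [Fe…]: ligand charges 0, Fe(II) ⇒ ion charge 2+.
Anion [Sn…]: ligand charges -4, Sn(II) ⇒ ion charge 2−.
One 2+ cation balances one 2− anion.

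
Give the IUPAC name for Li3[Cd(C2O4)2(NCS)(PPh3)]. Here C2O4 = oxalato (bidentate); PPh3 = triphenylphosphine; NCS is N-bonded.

lithium isothiocyanatodioxalato(triphenylphosphine)cadmate(II)

The 3 lithium counter-ions carry a total charge of +3, so each complex ion is 3−.
Ligand charges: 2×oxalato (-2 each), 1×triphenylphosphine (neutral), 1×isothiocyanato (-1 each); total -5. So Cd + (-5) = 3−, giving Cd = +2.
The complex ion is anionic, so cadmium takes the -ate form cadmate(II).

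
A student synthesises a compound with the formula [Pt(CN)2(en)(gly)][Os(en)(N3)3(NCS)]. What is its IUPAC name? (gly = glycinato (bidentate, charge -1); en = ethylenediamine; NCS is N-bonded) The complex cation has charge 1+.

The complex cation is given as 1+; its ligand charges sum to -3, so Pt = +4.
A 1:1 salt means the anion carries the equal and opposite charge, 1−.
Anion: ligand charges sum to -4; for the ion to be 1−, Os = +3.

dicyano(ethylenediamine)(glycinato)platinum(IV) triazido(ethylenediamine)isothiocyanatoosmate(III)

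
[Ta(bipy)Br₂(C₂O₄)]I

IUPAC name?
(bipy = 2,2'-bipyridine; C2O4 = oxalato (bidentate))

(2,2'-bipyridine)dibromooxalatotantalum(V) iodide

The 1 iodide counter-ion carries a total charge of -1, so each complex ion is 1+.
Ligand charges: 2×bromo (-1 each), 1×2,2'-bipyridine (neutral), 1×oxalato (-2 each); total -4. So Ta + (-4) = 1+, giving Ta = +5.
Ligands are named alphabetically: bipyridine before bromo before oxalato.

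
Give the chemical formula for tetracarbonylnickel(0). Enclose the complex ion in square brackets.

Ligands: 4 carbonyl (CO, neutral). Ligand charge sum = 0.
With Ni in oxidation state 0, the complex ion is [Ni...].

[Ni(CO)4]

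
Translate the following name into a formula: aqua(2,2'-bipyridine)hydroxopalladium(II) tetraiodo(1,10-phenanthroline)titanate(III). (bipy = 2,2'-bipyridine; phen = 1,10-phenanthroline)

[Pd(bipy)(H2O)(OH)][TiI4(phen)]

Cation [Pd…]: ligand charges -1, Pd(II) ⇒ ion charge 1+.
Anion [Ti…]: ligand charges -4, Ti(III) ⇒ ion charge 1−.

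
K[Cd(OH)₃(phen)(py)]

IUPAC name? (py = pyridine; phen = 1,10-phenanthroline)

potassium trihydroxo(1,10-phenanthroline)(pyridine)cadmate(II)

The 1 potassium counter-ion carries a total charge of +1, so each complex ion is 1−.
Ligand charges: 1×pyridine (neutral), 1×1,10-phenanthroline (neutral), 3×hydroxo (-1 each); total -3. So Cd + (-3) = 1−, giving Cd = +2.
Ligands are named alphabetically: hydroxo before phenanthroline before pyridine.
The complex ion is anionic, so cadmium takes the -ate form cadmate(II).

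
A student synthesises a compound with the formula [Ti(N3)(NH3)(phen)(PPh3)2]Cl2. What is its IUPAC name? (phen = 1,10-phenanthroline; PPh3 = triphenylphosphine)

ammineazido(1,10-phenanthroline)bis(triphenylphosphine)titanium(III) chloride

The 2 chloride counter-ions carry a total charge of -2, so each complex ion is 2+.
Ligand charges: 1×azido (-1 each), 1×1,10-phenanthroline (neutral), 2×triphenylphosphine (neutral), 1×ammine (neutral); total -1. So Ti + (-1) = 2+, giving Ti = +3.
Ligands are named alphabetically: ammine before azido before phenanthroline before triphenylphosphine.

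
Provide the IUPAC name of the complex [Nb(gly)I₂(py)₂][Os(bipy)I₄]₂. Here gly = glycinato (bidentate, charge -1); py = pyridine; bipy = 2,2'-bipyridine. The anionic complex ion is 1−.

Both ions are complex: the cation is named first with the plain metal name, the anion second with the -ate form; each ion's ligands are alphabetised independently.
The complex anion is given as 1−; its ligand charges sum to -4, so Os = +3.
With 2 anions per cation, the cation must be 2×1 = 2+.
Cation: ligand charges sum to -3; for the ion to be 2+, Nb = +5.

(glycinato)diiodobis(pyridine)niobium(V) (2,2'-bipyridine)tetraiodoosmate(III)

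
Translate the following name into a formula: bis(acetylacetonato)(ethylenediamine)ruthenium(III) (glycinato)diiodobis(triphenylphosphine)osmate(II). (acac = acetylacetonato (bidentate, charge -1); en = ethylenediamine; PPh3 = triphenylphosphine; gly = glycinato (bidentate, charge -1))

[Ru(acac)2(en)][Os(gly)I2(PPh3)2]

Cation [Ru…]: ligand charges -2, Ru(III) ⇒ ion charge 1+.
Anion [Os…]: ligand charges -3, Os(II) ⇒ ion charge 1−.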